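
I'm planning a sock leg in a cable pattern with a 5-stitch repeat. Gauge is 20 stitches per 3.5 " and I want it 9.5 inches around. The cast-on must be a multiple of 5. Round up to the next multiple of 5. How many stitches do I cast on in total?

20 / 3.5 = 5.714 sts per inch.
9.5 × 5.714 = 54.29 sts.
Next multiple of 5: 55.

Cast on 55 stitches.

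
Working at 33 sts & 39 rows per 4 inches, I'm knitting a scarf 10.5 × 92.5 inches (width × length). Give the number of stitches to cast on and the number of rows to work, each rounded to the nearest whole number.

Cast on 87 stitches and work 902 rows.

Stitch gauge = 33/4 = 8.25 sts/in; 10.5 × 8.25 = 86.62 → 87 sts.
Row gauge = 39/4 = 9.75 rows/in; 92.5 × 9.75 = 901.88 → 902 rows.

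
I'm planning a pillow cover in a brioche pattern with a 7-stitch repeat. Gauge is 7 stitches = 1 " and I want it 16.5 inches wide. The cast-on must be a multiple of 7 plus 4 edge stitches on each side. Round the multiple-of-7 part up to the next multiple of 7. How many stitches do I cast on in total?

CO 120 sts.

7 / 1 = 7 sts per inch.
16.5 × 7 = 115.50 sts.
Less 8 edge sts → 107.50 for the repeat.
Next multiple of 7: 112.
Add back 8 edge sts → 120.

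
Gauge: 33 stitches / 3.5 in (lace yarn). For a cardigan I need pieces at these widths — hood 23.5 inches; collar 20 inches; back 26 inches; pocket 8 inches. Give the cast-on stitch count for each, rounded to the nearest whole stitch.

Rate = 33/3.5 = 9.429 sts per in.
hood: 23.5 × 9.429 = 221.57 → 222.
collar: 20 × 9.429 = 188.57 → 189.
back: 26 × 9.429 = 245.14 → 245.
pocket: 8 × 9.429 = 75.43 → 75.

hood 222; collar 189; back 245; pocket 75.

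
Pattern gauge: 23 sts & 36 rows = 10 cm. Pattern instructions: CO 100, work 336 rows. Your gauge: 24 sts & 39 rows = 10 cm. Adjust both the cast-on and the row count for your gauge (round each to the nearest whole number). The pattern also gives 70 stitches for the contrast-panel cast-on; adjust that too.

Cast on 104 stitches; work 364 rows; contrast-panel cast-on 73 stitches.

Stitches: 100 × 24/23 = 104.35 → 104.
Rows: 336 × 39/36 = 364.00 → 364.
contrast-panel cast-on: 70 × 24/23 = 73.04 → 73.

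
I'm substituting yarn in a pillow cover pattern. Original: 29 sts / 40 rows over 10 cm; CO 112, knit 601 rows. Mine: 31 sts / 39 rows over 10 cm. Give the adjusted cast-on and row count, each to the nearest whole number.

Stitches: 112 × 31/29 = 119.72 → 120.
Rows: 601 × 39/40 = 585.98 → 586.

Cast on 120 stitches; work 586 rows.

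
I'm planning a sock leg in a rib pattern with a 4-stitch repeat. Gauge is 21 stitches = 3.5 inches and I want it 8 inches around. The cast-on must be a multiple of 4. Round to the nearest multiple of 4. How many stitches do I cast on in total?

48 stitches.

21 / 3.5 = 6 sts per inch.
8 × 6 = 48.00 sts.
Nearest multiple of 4: 48.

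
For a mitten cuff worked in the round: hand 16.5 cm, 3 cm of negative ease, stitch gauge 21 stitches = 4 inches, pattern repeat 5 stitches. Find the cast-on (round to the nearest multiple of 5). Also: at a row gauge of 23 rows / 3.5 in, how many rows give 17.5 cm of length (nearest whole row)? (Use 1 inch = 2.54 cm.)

Cast on 30 stitches; work 45 rows.

Finished = 16.5 − 3 = 13.5 cm.
13.5 cm × 1/2.54 = 5.31 inches.
21/4 = 5.25 sts per in; 5.31 × 5.25 = 27.90 sts.
Nearest multiple of 5 → 30.
17.5 cm = 6.89 inches; × 6.571 = 45.28 → 45 rows.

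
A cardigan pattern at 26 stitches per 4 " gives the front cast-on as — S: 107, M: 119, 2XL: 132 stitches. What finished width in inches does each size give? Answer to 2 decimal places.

26/4 = 6.5 sts per in.
S: 107 / 6.5 = 16.462 → 16.46 in.
M: 119 / 6.5 = 18.308 → 18.31 in.
2XL: 132 / 6.5 = 20.308 → 20.31 in.

S 16.46 inches; M 18.31 inches; 2XL 20.31 inches.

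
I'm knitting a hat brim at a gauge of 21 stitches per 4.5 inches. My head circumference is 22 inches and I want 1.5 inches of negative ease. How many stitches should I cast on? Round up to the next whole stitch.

Finished = 22 − 1.5 = 20.5 in.
21 / 4.5 = 4.667 sts per inch.
20.50 × 4.667 = 95.67 sts.
→ 96 sts.

96 stitches.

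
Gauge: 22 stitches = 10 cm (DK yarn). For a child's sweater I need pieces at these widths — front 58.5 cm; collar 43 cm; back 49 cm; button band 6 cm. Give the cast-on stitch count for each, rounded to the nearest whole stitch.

Rate = 22/10 = 2.2 sts per cm.
front: 58.5 × 2.2 = 128.70 → 129.
collar: 43 × 2.2 = 94.60 → 95.
back: 49 × 2.2 = 107.80 → 108.
button band: 6 × 2.2 = 13.20 → 13.

front 129; collar 95; back 108; button band 13.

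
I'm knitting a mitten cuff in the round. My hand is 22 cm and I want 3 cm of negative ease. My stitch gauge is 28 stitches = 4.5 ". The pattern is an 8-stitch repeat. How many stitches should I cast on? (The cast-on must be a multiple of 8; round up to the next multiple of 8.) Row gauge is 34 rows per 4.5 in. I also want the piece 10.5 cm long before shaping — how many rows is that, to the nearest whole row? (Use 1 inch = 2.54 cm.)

Finished = 22 − 3 = 19 cm.
19 cm × 1/2.54 = 7.48 inches.
28/4.5 = 6.222 sts per in; 7.48 × 6.222 = 46.54 sts.
Next multiple of 8 → 48.
10.5 cm = 4.13 inches; × 7.556 = 31.23 → 31 rows.

Cast on 48 stitches; work 31 rows.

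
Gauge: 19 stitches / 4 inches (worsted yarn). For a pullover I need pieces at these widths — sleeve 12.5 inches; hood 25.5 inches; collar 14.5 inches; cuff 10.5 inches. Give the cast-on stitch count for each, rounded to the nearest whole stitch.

Rate = 19/4 = 4.75 sts per in.
sleeve: 12.5 × 4.75 = 59.38 → 59.
hood: 25.5 × 4.75 = 121.12 → 121.
collar: 14.5 × 4.75 = 68.88 → 69.
cuff: 10.5 × 4.75 = 49.88 → 50.

sleeve 59; hood 121; collar 69; cuff 50.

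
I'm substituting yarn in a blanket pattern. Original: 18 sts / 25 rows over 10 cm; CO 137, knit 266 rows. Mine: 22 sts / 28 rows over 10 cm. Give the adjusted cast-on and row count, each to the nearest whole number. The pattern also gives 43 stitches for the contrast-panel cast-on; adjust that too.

Stitches: 137 × 22/18 = 167.44 → 167.
Rows: 266 × 28/25 = 297.92 → 298.
contrast-panel cast-on: 43 × 22/18 = 52.56 → 53.

Cast on 167 stitches; work 298 rows; contrast-panel cast-on 53 stitches.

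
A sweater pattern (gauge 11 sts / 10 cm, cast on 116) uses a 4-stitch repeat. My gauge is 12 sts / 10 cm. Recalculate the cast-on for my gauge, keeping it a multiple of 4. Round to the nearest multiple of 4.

128 stitches.

116 × 12 / 11 = 126.55.
Nearest multiple of 4: 128.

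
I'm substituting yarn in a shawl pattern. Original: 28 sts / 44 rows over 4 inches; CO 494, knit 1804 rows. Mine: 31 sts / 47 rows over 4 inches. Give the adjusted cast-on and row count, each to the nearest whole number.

Cast on 547 stitches; work 1927 rows.

Stitches: 494 × 31/28 = 546.93 → 547.
Rows: 1804 × 47/44 = 1927.00 → 1927.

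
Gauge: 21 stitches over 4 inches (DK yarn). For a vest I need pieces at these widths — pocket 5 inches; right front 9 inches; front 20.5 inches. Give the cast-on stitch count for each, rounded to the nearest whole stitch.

Rate = 21/4 = 5.25 sts per in.
pocket: 5 × 5.25 = 26.25 → 26.
right front: 9 × 5.25 = 47.25 → 47.
front: 20.5 × 5.25 = 107.62 → 108.

pocket 26; right front 47; front 108.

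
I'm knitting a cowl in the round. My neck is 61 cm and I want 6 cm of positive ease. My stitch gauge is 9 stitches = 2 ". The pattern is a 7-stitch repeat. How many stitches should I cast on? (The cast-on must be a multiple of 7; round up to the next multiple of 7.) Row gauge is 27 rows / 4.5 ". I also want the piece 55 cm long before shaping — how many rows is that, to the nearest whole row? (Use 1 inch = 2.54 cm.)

Finished = 61 + 6 = 67 cm.
67 cm × 1/2.54 = 26.38 inches.
9/2 = 4.5 sts per in; 26.38 × 4.5 = 118.70 sts.
Next multiple of 7 → 119.
55 cm = 21.65 inches; × 6 = 129.92 → 130 rows.

Cast on 119 stitches; work 130 rows.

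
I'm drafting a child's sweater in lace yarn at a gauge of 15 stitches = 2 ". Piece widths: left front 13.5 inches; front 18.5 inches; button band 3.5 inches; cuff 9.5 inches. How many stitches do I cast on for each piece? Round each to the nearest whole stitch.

left front 101; front 139; button band 26; cuff 71.

Rate = 15/2 = 7.5 sts per in.
left front: 13.5 × 7.5 = 101.25 → 101.
front: 18.5 × 7.5 = 138.75 → 139.
button band: 3.5 × 7.5 = 26.25 → 26.
cuff: 9.5 × 7.5 = 71.25 → 71.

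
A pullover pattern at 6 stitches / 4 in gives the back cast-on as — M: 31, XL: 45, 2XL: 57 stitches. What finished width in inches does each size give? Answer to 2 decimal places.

6/4 = 1.5 sts per in.
M: 31 / 1.5 = 20.667 → 20.67 in.
XL: 45 / 1.5 = 30.000 → 30.00 in.
2XL: 57 / 1.5 = 38.000 → 38.00 in.

M 20.67 inches; XL 30.00 inches; 2XL 38.00 inches.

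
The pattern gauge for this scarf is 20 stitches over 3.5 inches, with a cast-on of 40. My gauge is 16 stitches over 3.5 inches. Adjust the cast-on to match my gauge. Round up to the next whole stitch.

Cast on 32 stitches.

Scale factor = 16 / 20 = 0.800.
40 × 16 / 20 = 32.00 sts.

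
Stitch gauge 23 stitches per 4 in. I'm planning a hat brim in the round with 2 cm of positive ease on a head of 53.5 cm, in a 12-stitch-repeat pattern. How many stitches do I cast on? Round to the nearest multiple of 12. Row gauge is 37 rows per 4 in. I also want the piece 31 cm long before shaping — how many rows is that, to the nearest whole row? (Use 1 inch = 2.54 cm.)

Finished = 53.5 + 2 = 55.5 cm.
55.5 cm × 1/2.54 = 21.85 inches.
23/4 = 5.75 sts per in; 21.85 × 5.75 = 125.64 sts.
Nearest multiple of 12 → 120.
31 cm = 12.20 inches; × 9.25 = 112.89 → 113 rows.

Cast on 120 stitches; work 113 rows.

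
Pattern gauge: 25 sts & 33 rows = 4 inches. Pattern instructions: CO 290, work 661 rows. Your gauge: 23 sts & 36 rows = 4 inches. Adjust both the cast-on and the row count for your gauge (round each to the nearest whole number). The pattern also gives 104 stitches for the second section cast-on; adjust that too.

Cast on 267 stitches; work 721 rows; second section cast-on 96 stitches.

Stitches: 290 × 23/25 = 266.80 → 267.
Rows: 661 × 36/33 = 721.09 → 721.
second section cast-on: 104 × 23/25 = 95.68 → 96.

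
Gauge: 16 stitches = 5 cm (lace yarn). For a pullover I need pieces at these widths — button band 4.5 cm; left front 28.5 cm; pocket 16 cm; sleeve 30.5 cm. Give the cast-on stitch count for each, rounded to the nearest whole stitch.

Rate = 16/5 = 3.2 sts per cm.
button band: 4.5 × 3.2 = 14.40 → 14.
left front: 28.5 × 3.2 = 91.20 → 91.
pocket: 16 × 3.2 = 51.20 → 51.
sleeve: 30.5 × 3.2 = 97.60 → 98.

button band 14; left front 91; pocket 51; sleeve 98.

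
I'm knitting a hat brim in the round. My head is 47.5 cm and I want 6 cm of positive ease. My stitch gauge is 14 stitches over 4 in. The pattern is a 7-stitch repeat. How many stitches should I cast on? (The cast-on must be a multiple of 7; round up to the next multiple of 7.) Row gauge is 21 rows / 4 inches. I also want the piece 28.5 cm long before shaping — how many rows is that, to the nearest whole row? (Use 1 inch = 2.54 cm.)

Finished = 47.5 + 6 = 53.5 cm.
53.5 cm × 1/2.54 = 21.06 inches.
14/4 = 3.5 sts per in; 21.06 × 3.5 = 73.72 sts.
Next multiple of 7 → 77.
28.5 cm = 11.22 inches; × 5.25 = 58.91 → 59 rows.

Cast on 77 stitches; work 59 rows.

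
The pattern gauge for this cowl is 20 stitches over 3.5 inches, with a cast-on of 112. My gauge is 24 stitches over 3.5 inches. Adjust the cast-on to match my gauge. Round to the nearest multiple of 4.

CO 136 sts.

Scale factor = 24 / 20 = 1.200.
112 × 24 / 20 = 134.40 sts.
→ 136 sts.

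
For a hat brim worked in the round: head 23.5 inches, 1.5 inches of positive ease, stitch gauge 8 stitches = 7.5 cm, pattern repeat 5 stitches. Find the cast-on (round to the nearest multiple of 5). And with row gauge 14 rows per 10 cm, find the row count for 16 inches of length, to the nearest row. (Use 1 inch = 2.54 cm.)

Cast on 70 stitches; work 57 rows.

Finished = 23.5 + 1.5 = 25 inches.
25 inches × 2.54 = 63.50 cm.
8/7.5 = 1.067 sts per cm; 63.50 × 1.067 = 67.73 sts.
Nearest multiple of 5 → 70.
16 inches = 40.64 cm; × 1.4 = 56.90 → 57 rows.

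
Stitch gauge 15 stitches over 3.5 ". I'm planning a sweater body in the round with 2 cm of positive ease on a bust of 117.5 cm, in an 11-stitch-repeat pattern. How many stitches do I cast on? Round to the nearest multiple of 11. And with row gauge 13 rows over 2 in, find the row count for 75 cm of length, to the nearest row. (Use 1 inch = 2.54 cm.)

Finished = 117.5 + 2 = 119.5 cm.
119.5 cm × 1/2.54 = 47.05 inches.
15/3.5 = 4.286 sts per in; 47.05 × 4.286 = 201.63 sts.
Nearest multiple of 11 → 198.
75 cm = 29.53 inches; × 6.5 = 191.93 → 192 rows.

Cast on 198 stitches; work 192 rows.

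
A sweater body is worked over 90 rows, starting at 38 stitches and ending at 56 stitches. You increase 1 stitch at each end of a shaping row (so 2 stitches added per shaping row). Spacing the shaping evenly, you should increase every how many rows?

Increase every 10th row.

Stitches to add: |56 − 38| = 18.
Shaping rows needed: 18 / 2 = 9.
90 rows / 9 = every 10 rows.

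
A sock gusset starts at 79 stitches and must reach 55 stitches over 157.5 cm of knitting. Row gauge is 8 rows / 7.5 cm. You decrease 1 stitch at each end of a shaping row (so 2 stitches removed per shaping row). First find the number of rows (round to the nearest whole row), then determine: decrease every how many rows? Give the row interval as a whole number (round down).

Rows = 157.5 × 1.067 = 168.0 → 168 rows.
Stitches to remove: 24 → 12 shaping rows (at 2 st each).
168 / 12 = 14.00 → every 14 rows.

Decrease every 14th row.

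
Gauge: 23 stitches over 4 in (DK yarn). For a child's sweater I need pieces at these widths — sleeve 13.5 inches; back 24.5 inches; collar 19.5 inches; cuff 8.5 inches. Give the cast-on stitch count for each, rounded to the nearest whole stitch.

sleeve 78; back 141; collar 112; cuff 49.

Rate = 23/4 = 5.75 sts per in.
sleeve: 13.5 × 5.75 = 77.62 → 78.
back: 24.5 × 5.75 = 140.88 → 141.
collar: 19.5 × 5.75 = 112.12 → 112.
cuff: 8.5 × 5.75 = 48.88 → 49.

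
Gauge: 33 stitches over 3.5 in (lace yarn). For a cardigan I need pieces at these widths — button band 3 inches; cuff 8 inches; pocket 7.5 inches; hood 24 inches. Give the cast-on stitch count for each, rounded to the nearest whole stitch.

Rate = 33/3.5 = 9.429 sts per in.
button band: 3 × 9.429 = 28.29 → 28.
cuff: 8 × 9.429 = 75.43 → 75.
pocket: 7.5 × 9.429 = 70.71 → 71.
hood: 24 × 9.429 = 226.29 → 226.

button band 28; cuff 75; pocket 71; hood 226.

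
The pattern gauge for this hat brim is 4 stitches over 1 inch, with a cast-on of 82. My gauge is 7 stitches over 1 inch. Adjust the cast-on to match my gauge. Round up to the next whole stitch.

Cast on 144 stitches.

Scale factor = 7 / 4 = 1.750.
82 × 7 / 4 = 143.50 sts.
→ 144 sts.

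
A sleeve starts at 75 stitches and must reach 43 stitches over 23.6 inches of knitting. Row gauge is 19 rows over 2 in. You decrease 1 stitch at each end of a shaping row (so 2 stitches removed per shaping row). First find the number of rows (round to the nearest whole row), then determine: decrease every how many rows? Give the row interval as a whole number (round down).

Decrease every 14th row.

Rows = 23.6 × 9.5 = 224.2 → 224 rows.
Stitches to remove: 32 → 16 shaping rows (at 2 st each).
224 / 16 = 14.00 → every 14 rows.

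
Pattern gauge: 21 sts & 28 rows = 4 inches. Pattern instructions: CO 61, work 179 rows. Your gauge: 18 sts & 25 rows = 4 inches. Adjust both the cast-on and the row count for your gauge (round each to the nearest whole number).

Stitches: 61 × 18/21 = 52.29 → 52.
Rows: 179 × 25/28 = 159.82 → 160.

Cast on 52 stitches; work 160 rows.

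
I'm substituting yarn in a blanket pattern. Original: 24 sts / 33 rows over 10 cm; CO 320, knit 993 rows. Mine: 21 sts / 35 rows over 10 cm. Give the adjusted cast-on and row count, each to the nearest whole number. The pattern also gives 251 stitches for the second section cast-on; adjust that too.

Stitches: 320 × 21/24 = 280.00 → 280.
Rows: 993 × 35/33 = 1053.18 → 1053.
second section cast-on: 251 × 21/24 = 219.62 → 220.

Cast on 280 stitches; work 1053 rows; second section cast-on 220 stitches.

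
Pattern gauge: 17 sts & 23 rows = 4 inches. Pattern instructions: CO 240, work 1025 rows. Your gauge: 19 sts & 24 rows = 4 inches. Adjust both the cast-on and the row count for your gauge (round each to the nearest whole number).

Cast on 268 stitches; work 1070 rows.

Stitches: 240 × 19/17 = 268.24 → 268.
Rows: 1025 × 24/23 = 1069.57 → 1070.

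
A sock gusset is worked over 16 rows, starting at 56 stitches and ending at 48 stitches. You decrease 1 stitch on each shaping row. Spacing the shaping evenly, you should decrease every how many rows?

Decrease every 2nd row.

Stitches to remove: |48 − 56| = 8.
Shaping rows needed: 8 / 1 = 8.
16 rows / 8 = every 2 rows.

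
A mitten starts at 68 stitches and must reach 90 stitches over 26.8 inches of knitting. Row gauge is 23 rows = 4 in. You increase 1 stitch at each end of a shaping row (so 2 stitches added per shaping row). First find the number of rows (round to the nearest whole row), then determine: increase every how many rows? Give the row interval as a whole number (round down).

Rows = 26.8 × 5.75 = 154.1 → 154 rows.
Stitches to add: 22 → 11 shaping rows (at 2 st each).
154 / 11 = 14.00 → every 14 rows.

Increase every 14th row.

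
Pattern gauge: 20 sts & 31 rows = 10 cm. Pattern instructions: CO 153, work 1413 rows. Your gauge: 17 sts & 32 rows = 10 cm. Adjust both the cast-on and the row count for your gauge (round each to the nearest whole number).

Stitches: 153 × 17/20 = 130.05 → 130.
Rows: 1413 × 32/31 = 1458.58 → 1459.

Cast on 130 stitches; work 1459 rows.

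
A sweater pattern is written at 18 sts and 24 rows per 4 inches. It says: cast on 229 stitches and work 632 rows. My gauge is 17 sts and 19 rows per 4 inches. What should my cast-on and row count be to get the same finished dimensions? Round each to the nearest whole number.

Cast on 216 stitches; work 500 rows.

Stitches: 229 × 17/18 = 216.28 → 216.
Rows: 632 × 19/24 = 500.33 → 500.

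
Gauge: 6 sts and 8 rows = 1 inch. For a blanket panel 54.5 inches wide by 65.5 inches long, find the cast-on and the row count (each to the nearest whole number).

Cast on 327 stitches and work 524 rows.

Stitch gauge = 6/1 = 6 sts/in; 54.5 × 6 = 327.00 → 327 sts.
Row gauge = 8/1 = 8 rows/in; 65.5 × 8 = 524.00 → 524 rows.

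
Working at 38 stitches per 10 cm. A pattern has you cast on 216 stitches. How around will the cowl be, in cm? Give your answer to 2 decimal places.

38 stitches / 10 cm = 3.8 stitches per cm.
216 / 3.8 = 56.842 cm.

56.84 cm.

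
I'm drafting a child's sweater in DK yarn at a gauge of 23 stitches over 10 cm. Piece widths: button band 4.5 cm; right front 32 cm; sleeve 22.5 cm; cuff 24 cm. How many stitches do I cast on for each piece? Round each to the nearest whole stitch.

button band 10; right front 74; sleeve 52; cuff 55.

Rate = 23/10 = 2.3 sts per cm.
button band: 4.5 × 2.3 = 10.35 → 10.
right front: 32 × 2.3 = 73.60 → 74.
sleeve: 22.5 × 2.3 = 51.75 → 52.
cuff: 24 × 2.3 = 55.20 → 55.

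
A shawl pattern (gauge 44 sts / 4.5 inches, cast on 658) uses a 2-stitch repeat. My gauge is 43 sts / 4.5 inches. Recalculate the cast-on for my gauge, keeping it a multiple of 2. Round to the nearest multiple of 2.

658 × 43 / 44 = 643.05.
Nearest multiple of 2: 644.

Cast on 644 stitches.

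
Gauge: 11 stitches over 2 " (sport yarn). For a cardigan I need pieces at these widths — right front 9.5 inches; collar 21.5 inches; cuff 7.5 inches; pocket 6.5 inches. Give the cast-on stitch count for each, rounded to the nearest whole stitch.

Rate = 11/2 = 5.5 sts per in.
right front: 9.5 × 5.5 = 52.25 → 52.
collar: 21.5 × 5.5 = 118.25 → 118.
cuff: 7.5 × 5.5 = 41.25 → 41.
pocket: 6.5 × 5.5 = 35.75 → 36.

right front 52; collar 118; cuff 41; pocket 36.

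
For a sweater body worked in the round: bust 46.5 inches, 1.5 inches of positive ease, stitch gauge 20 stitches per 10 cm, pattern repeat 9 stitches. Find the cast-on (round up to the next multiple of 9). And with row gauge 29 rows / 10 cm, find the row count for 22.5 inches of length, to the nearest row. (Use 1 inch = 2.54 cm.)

Cast on 252 stitches; work 166 rows.

Finished = 46.5 + 1.5 = 48 inches.
48 inches × 2.54 = 121.92 cm.
20/10 = 2 sts per cm; 121.92 × 2 = 243.84 sts.
Next multiple of 9 → 252.
22.5 inches = 57.15 cm; × 2.9 = 165.74 → 166 rows.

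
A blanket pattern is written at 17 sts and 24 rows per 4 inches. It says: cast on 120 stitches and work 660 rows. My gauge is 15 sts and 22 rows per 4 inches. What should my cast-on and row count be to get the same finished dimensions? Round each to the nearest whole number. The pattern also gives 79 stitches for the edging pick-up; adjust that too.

Cast on 106 stitches; work 605 rows; edging pick-up 70 stitches.

Stitches: 120 × 15/17 = 105.88 → 106.
Rows: 660 × 22/24 = 605.00 → 605.
edging pick-up: 79 × 15/17 = 69.71 → 70.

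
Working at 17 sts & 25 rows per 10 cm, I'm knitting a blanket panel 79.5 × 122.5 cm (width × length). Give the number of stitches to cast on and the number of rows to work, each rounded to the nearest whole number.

Cast on 135 stitches and work 306 rows.

Stitch gauge = 17/10 = 1.7 sts/cm; 79.5 × 1.7 = 135.15 → 135 sts.
Row gauge = 25/10 = 2.5 rows/cm; 122.5 × 2.5 = 306.25 → 306 rows.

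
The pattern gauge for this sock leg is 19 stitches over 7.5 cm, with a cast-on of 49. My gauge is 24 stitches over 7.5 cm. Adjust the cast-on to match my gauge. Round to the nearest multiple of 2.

Scale factor = 24 / 19 = 1.263.
49 × 24 / 19 = 61.89 sts.
→ 62 sts.

62 stitches.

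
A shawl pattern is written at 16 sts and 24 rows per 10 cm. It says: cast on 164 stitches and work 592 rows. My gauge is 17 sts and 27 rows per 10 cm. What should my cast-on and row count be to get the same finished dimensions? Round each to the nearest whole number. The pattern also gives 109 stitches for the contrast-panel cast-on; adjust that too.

Stitches: 164 × 17/16 = 174.25 → 174.
Rows: 592 × 27/24 = 666.00 → 666.
contrast-panel cast-on: 109 × 17/16 = 115.81 → 116.

Cast on 174 stitches; work 666 rows; contrast-panel cast-on 116 stitches.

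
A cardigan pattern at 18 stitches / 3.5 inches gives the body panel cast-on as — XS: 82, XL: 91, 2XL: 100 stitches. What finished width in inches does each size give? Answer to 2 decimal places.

XS 15.94 inches; XL 17.69 inches; 2XL 19.44 inches.

18/3.5 = 5.143 sts per in.
XS: 82 / 5.143 = 15.944 → 15.94 in.
XL: 91 / 5.143 = 17.694 → 17.69 in.
2XL: 100 / 5.143 = 19.444 → 19.44 in.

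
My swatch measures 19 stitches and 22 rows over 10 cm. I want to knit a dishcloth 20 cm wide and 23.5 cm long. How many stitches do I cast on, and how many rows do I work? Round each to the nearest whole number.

Stitch gauge = 19/10 = 1.9 sts/cm; 20 × 1.9 = 38.00 → 38 sts.
Row gauge = 22/10 = 2.2 rows/cm; 23.5 × 2.2 = 51.70 → 52 rows.

Cast on 38 stitches and work 52 rows.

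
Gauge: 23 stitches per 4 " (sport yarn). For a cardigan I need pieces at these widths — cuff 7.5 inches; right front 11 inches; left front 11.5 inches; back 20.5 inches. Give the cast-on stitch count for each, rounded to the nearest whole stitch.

cuff 43; right front 63; left front 66; back 118.

Rate = 23/4 = 5.75 sts per in.
cuff: 7.5 × 5.75 = 43.12 → 43.
right front: 11 × 5.75 = 63.25 → 63.
left front: 11.5 × 5.75 = 66.12 → 66.
back: 20.5 × 5.75 = 117.88 → 118.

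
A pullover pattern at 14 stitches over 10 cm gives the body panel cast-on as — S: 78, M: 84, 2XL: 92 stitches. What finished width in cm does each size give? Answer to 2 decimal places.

14/10 = 1.4 sts per cm.
S: 78 / 1.4 = 55.714 → 55.71 cm.
M: 84 / 1.4 = 60.000 → 60.00 cm.
2XL: 92 / 1.4 = 65.714 → 65.71 cm.

S 55.71 cm; M 60.00 cm; 2XL 65.71 cm.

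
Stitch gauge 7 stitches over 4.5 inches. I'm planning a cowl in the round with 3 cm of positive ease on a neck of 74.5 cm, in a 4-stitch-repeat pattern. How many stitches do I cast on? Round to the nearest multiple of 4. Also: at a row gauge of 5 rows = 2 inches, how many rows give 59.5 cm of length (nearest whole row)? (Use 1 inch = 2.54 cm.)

Finished = 74.5 + 3 = 77.5 cm.
77.5 cm × 1/2.54 = 30.51 inches.
7/4.5 = 1.556 sts per in; 30.51 × 1.556 = 47.46 sts.
Nearest multiple of 4 → 48.
59.5 cm = 23.43 inches; × 2.5 = 58.56 → 59 rows.

Cast on 48 stitches; work 59 rows.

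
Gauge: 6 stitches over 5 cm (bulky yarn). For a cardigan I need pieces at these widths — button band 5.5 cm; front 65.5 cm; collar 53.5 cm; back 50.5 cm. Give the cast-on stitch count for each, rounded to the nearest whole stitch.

Rate = 6/5 = 1.2 sts per cm.
button band: 5.5 × 1.2 = 6.60 → 7.
front: 65.5 × 1.2 = 78.60 → 79.
collar: 53.5 × 1.2 = 64.20 → 64.
back: 50.5 × 1.2 = 60.60 → 61.

button band 7; front 79; collar 64; back 61.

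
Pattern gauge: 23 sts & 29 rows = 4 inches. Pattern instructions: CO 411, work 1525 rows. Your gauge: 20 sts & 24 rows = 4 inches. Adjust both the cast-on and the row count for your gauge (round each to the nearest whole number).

Stitches: 411 × 20/23 = 357.39 → 357.
Rows: 1525 × 24/29 = 1262.07 → 1262.

Cast on 357 stitches; work 1262 rows.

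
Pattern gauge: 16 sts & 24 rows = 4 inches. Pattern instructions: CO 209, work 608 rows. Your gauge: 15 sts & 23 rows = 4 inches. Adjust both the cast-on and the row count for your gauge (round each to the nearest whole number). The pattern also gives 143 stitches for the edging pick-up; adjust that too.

Stitches: 209 × 15/16 = 195.94 → 196.
Rows: 608 × 23/24 = 582.67 → 583.
edging pick-up: 143 × 15/16 = 134.06 → 134.

Cast on 196 stitches; work 583 rows; edging pick-up 134 stitches.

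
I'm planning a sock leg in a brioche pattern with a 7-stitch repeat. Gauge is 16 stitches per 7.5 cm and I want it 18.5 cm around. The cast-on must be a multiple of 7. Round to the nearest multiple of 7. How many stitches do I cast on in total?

16 / 7.5 = 2.133 sts per cm.
18.5 × 2.133 = 39.47 sts.
Nearest multiple of 7: 42.

42 stitches.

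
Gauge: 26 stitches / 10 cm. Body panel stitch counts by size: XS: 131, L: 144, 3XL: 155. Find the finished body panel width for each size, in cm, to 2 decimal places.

XS 50.38 cm; L 55.38 cm; 3XL 59.62 cm.

26/10 = 2.6 sts per cm.
XS: 131 / 2.6 = 50.385 → 50.38 cm.
L: 144 / 2.6 = 55.385 → 55.38 cm.
3XL: 155 / 2.6 = 59.615 → 59.62 cm.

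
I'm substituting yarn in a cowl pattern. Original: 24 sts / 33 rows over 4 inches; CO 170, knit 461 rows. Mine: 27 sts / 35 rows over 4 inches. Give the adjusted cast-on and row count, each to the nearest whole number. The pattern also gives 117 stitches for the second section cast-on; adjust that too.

Stitches: 170 × 27/24 = 191.25 → 191.
Rows: 461 × 35/33 = 488.94 → 489.
second section cast-on: 117 × 27/24 = 131.62 → 132.

Cast on 191 stitches; work 489 rows; second section cast-on 132 stitches.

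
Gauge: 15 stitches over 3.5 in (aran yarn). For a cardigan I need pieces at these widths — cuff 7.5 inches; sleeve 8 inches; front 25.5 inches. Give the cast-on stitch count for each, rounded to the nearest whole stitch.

Rate = 15/3.5 = 4.286 sts per in.
cuff: 7.5 × 4.286 = 32.14 → 32.
sleeve: 8 × 4.286 = 34.29 → 34.
front: 25.5 × 4.286 = 109.29 → 109.

cuff 32; sleeve 34; front 109.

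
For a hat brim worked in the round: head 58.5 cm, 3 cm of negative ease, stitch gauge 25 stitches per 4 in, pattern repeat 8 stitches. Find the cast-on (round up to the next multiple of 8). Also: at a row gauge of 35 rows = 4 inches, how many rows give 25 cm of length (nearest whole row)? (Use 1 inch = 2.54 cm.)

Cast on 144 stitches; work 86 rows.

Finished = 58.5 − 3 = 55.5 cm.
55.5 cm × 1/2.54 = 21.85 inches.
25/4 = 6.25 sts per in; 21.85 × 6.25 = 136.56 sts.
Next multiple of 8 → 144.
25 cm = 9.84 inches; × 8.75 = 86.12 → 86 rows.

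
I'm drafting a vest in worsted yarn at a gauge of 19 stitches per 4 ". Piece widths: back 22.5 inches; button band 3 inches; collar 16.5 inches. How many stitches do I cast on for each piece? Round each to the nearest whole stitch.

back 107; button band 14; collar 78.

Rate = 19/4 = 4.75 sts per in.
back: 22.5 × 4.75 = 106.88 → 107.
button band: 3 × 4.75 = 14.25 → 14.
collar: 16.5 × 4.75 = 78.38 → 78.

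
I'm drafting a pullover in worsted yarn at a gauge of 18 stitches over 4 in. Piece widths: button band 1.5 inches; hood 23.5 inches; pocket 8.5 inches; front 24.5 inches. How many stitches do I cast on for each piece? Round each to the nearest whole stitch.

button band 7; hood 106; pocket 38; front 110.

Rate = 18/4 = 4.5 sts per in.
button band: 1.5 × 4.5 = 6.75 → 7.
hood: 23.5 × 4.5 = 105.75 → 106.
pocket: 8.5 × 4.5 = 38.25 → 38.
front: 24.5 × 4.5 = 110.25 → 110.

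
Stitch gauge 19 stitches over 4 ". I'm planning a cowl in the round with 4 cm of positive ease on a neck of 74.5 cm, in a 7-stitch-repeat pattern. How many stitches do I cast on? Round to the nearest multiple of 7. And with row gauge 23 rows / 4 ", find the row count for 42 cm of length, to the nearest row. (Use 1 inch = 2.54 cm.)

Finished = 74.5 + 4 = 78.5 cm.
78.5 cm × 1/2.54 = 30.91 inches.
19/4 = 4.75 sts per in; 30.91 × 4.75 = 146.80 sts.
Nearest multiple of 7 → 147.
42 cm = 16.54 inches; × 5.75 = 95.08 → 95 rows.

Cast on 147 stitches; work 95 rows.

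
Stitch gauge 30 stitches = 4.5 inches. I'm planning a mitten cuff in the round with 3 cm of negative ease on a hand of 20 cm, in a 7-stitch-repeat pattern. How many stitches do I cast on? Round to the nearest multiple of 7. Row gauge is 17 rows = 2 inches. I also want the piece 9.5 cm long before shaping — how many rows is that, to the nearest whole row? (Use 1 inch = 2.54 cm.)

Cast on 42 stitches; work 32 rows.

Finished = 20 − 3 = 17 cm.
17 cm × 1/2.54 = 6.69 inches.
30/4.5 = 6.667 sts per in; 6.69 × 6.667 = 44.62 sts.
Nearest multiple of 7 → 42.
9.5 cm = 3.74 inches; × 8.5 = 31.79 → 32 rows.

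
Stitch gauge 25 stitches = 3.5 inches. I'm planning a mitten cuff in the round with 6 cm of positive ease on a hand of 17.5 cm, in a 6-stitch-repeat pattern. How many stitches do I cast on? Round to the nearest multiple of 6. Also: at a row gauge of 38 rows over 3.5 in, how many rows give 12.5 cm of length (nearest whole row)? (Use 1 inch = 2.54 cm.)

Cast on 66 stitches; work 53 rows.

Finished = 17.5 + 6 = 23.5 cm.
23.5 cm × 1/2.54 = 9.25 inches.
25/3.5 = 7.143 sts per in; 9.25 × 7.143 = 66.09 sts.
Nearest multiple of 6 → 66.
12.5 cm = 4.92 inches; × 10.857 = 53.43 → 53 rows.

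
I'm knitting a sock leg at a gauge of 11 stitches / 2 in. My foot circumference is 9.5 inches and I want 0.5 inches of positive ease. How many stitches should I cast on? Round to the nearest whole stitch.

Finished = 9.5 + 0.5 = 10 in.
11 / 2 = 5.5 sts per inch.
10.00 × 5.5 = 55.00 sts.

Cast on 55 stitches.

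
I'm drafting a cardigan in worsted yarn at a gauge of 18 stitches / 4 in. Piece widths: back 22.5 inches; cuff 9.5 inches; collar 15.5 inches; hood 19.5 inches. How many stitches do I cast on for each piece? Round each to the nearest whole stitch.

back 101; cuff 43; collar 70; hood 88.

Rate = 18/4 = 4.5 sts per in.
back: 22.5 × 4.5 = 101.25 → 101.
cuff: 9.5 × 4.5 = 42.75 → 43.
collar: 15.5 × 4.5 = 69.75 → 70.
hood: 19.5 × 4.5 = 87.75 → 88.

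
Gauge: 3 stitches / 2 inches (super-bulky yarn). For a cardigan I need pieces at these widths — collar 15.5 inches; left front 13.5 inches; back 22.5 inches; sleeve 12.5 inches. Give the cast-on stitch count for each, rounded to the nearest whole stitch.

collar 23; left front 20; back 34; sleeve 19.

Rate = 3/2 = 1.5 sts per in.
collar: 15.5 × 1.5 = 23.25 → 23.
left front: 13.5 × 1.5 = 20.25 → 20.
back: 22.5 × 1.5 = 33.75 → 34.
sleeve: 12.5 × 1.5 = 18.75 → 19.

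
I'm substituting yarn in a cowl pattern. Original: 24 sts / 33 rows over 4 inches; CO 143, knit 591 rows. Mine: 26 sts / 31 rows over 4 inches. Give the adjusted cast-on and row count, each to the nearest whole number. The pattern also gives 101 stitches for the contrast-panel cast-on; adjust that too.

Stitches: 143 × 26/24 = 154.92 → 155.
Rows: 591 × 31/33 = 555.18 → 555.
contrast-panel cast-on: 101 × 26/24 = 109.42 → 109.

Cast on 155 stitches; work 555 rows; contrast-panel cast-on 109 stitches.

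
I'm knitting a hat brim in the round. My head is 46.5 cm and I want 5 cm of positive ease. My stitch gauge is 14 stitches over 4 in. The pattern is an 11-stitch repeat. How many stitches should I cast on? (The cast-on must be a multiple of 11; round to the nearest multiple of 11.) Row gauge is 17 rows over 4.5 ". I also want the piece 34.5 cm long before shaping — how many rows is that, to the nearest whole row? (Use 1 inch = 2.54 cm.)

Cast on 66 stitches; work 51 rows.

Finished = 46.5 + 5 = 51.5 cm.
51.5 cm × 1/2.54 = 20.28 inches.
14/4 = 3.5 sts per in; 20.28 × 3.5 = 70.96 sts.
Nearest multiple of 11 → 66.
34.5 cm = 13.58 inches; × 3.778 = 51.31 → 51 rows.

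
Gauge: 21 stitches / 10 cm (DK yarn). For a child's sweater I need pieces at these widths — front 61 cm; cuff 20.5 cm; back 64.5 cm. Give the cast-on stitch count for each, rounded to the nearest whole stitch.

front 128; cuff 43; back 135.

Rate = 21/10 = 2.1 sts per cm.
front: 61 × 2.1 = 128.10 → 128.
cuff: 20.5 × 2.1 = 43.05 → 43.
back: 64.5 × 2.1 = 135.45 → 135.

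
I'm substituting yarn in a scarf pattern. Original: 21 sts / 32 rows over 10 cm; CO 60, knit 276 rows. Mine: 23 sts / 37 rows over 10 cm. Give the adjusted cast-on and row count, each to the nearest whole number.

Stitches: 60 × 23/21 = 65.71 → 66.
Rows: 276 × 37/32 = 319.12 → 319.

Cast on 66 stitches; work 319 rows.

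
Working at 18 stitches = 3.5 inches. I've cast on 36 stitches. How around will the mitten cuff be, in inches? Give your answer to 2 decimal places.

18 stitches / 3.5 inch = 5.143 stitches per inch.
36 / 5.143 = 7.000 inches.

7.00 inches.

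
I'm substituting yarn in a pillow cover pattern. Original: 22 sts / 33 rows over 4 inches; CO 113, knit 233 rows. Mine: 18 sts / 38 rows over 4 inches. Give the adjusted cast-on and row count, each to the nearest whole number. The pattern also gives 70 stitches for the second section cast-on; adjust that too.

Stitches: 113 × 18/22 = 92.45 → 92.
Rows: 233 × 38/33 = 268.30 → 268.
second section cast-on: 70 × 18/22 = 57.27 → 57.

Cast on 92 stitches; work 268 rows; second section cast-on 57 stitches.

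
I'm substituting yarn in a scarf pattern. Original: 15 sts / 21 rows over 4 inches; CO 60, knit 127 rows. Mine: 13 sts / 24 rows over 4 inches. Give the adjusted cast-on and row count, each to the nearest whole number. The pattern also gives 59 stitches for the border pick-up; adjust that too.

Cast on 52 stitches; work 145 rows; border pick-up 51 stitches.

Stitches: 60 × 13/15 = 52.00 → 52.
Rows: 127 × 24/21 = 145.14 → 145.
border pick-up: 59 × 13/15 = 51.13 → 51.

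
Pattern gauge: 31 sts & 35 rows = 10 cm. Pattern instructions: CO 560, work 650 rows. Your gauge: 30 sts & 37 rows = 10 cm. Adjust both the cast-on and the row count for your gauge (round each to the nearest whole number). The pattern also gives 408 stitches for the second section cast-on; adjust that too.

Stitches: 560 × 30/31 = 541.94 → 542.
Rows: 650 × 37/35 = 687.14 → 687.
second section cast-on: 408 × 30/31 = 394.84 → 395.

Cast on 542 stitches; work 687 rows; second section cast-on 395 stitches.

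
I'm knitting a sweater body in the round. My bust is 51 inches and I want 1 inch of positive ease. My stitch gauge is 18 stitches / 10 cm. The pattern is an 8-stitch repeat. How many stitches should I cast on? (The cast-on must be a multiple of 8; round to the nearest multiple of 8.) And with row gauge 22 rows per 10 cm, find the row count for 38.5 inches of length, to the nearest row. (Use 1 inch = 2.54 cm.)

Finished = 51 + 1 = 52 inches.
52 inches × 2.54 = 132.08 cm.
18/10 = 1.8 sts per cm; 132.08 × 1.8 = 237.74 sts.
Nearest multiple of 8 → 240.
38.5 inches = 97.79 cm; × 2.2 = 215.14 → 215 rows.

Cast on 240 stitches; work 215 rows.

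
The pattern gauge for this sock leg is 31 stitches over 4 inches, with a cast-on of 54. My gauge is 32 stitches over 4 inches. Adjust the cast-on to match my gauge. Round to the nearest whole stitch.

CO 56 sts.

Scale factor = 32 / 31 = 1.032.
54 × 32 / 31 = 55.74 sts.
→ 56 sts.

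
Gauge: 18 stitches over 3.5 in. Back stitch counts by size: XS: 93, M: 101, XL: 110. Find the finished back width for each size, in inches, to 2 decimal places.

18/3.5 = 5.143 sts per in.
XS: 93 / 5.143 = 18.083 → 18.08 in.
M: 101 / 5.143 = 19.639 → 19.64 in.
XL: 110 / 5.143 = 21.389 → 21.39 in.

XS 18.08 inches; M 19.64 inches; XL 21.39 inches.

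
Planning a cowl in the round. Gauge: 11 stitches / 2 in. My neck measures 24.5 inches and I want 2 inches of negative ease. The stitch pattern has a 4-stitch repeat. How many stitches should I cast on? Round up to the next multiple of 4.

Cast on 124 stitches.

Finished = 24.5 − 2 = 22.5 inches.
11 / 2 = 5.5 sts/in.
22.5 × 5.5 = 123.75 sts.
Next multiple of 4: 124.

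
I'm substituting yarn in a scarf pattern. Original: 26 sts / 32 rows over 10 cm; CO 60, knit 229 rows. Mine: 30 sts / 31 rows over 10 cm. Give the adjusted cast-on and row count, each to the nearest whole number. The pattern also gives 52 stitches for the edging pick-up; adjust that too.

Cast on 69 stitches; work 222 rows; edging pick-up 60 stitches.

Stitches: 60 × 30/26 = 69.23 → 69.
Rows: 229 × 31/32 = 221.84 → 222.
edging pick-up: 52 × 30/26 = 60.00 → 60.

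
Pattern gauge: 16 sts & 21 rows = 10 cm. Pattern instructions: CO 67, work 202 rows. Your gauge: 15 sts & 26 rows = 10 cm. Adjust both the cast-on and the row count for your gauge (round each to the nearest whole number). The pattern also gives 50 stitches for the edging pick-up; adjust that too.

Cast on 63 stitches; work 250 rows; edging pick-up 47 stitches.

Stitches: 67 × 15/16 = 62.81 → 63.
Rows: 202 × 26/21 = 250.10 → 250.
edging pick-up: 50 × 15/16 = 46.88 → 47.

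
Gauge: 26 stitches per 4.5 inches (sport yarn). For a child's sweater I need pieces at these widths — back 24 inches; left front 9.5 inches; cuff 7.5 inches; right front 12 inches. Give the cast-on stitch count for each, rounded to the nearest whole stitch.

back 139; left front 55; cuff 43; right front 69.

Rate = 26/4.5 = 5.778 sts per in.
back: 24 × 5.778 = 138.67 → 139.
left front: 9.5 × 5.778 = 54.89 → 55.
cuff: 7.5 × 5.778 = 43.33 → 43.
right front: 12 × 5.778 = 69.33 → 69.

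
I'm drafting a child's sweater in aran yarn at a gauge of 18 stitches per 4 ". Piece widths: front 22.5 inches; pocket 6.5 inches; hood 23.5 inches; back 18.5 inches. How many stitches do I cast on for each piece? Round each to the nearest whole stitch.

front 101; pocket 29; hood 106; back 83.

Rate = 18/4 = 4.5 sts per in.
front: 22.5 × 4.5 = 101.25 → 101.
pocket: 6.5 × 4.5 = 29.25 → 29.
hood: 23.5 × 4.5 = 105.75 → 106.
back: 18.5 × 4.5 = 83.25 → 83.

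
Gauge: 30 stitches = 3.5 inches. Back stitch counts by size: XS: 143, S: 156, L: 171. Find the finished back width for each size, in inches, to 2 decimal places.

XS 16.68 inches; S 18.20 inches; L 19.95 inches.

30/3.5 = 8.571 sts per in.
XS: 143 / 8.571 = 16.683 → 16.68 in.
S: 156 / 8.571 = 18.200 → 18.20 in.
L: 171 / 8.571 = 19.950 → 19.95 in.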